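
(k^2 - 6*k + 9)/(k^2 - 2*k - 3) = (k - 3)/(k + 1)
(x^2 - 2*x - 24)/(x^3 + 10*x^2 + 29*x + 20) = (x - 6)/(x^2 + 6*x + 5)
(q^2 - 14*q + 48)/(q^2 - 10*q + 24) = (q - 8)/(q - 4)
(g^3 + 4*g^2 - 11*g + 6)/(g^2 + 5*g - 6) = g - 1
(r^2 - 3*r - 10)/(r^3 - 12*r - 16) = (r - 5)/(r^2 - 2*r - 8)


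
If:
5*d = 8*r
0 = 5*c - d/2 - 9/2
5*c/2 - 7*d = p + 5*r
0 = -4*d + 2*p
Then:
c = 873/950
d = 18/95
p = 36/95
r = 9/76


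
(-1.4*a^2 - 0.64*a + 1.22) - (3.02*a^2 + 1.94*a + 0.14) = -4.42*a^2 - 2.58*a + 1.08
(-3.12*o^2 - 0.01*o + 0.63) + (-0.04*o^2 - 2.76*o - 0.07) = -3.16*o^2 - 2.77*o + 0.56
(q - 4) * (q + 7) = q^2 + 3*q - 28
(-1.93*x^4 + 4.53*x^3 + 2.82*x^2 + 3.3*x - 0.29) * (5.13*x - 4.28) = -9.9009*x^5 + 31.4993*x^4 - 4.9218*x^3 + 4.8594*x^2 - 15.6117*x + 1.2412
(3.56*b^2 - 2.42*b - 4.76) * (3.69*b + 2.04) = 13.1364*b^3 - 1.6674*b^2 - 22.5012*b - 9.7104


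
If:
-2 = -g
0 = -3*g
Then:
No Solution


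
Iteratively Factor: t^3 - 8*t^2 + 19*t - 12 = (t - 4)*(t^2 - 4*t + 3) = (t - 4)*(t - 1)*(t - 3)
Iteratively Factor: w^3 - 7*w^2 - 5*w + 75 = (w - 5)*(w^2 - 2*w - 15) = (w - 5)^2*(w + 3)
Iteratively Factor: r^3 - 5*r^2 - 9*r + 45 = (r + 3)*(r^2 - 8*r + 15) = (r - 5)*(r + 3)*(r - 3)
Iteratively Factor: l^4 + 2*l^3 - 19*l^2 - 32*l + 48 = (l + 4)*(l^3 - 2*l^2 - 11*l + 12) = (l - 4)*(l + 4)*(l^2 + 2*l - 3) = (l - 4)*(l - 1)*(l + 4)*(l + 3)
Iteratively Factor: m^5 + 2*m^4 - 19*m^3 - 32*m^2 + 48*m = (m + 3)*(m^4 - m^3 - 16*m^2 + 16*m) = (m - 1)*(m + 3)*(m^3 - 16*m) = (m - 1)*(m + 3)*(m + 4)*(m^2 - 4*m) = (m - 4)*(m - 1)*(m + 3)*(m + 4)*(m)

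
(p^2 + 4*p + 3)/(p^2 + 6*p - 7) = (p^2 + 4*p + 3)/(p^2 + 6*p - 7)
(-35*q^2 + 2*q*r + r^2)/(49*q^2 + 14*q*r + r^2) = (-5*q + r)/(7*q + r)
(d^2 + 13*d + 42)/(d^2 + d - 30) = (d + 7)/(d - 5)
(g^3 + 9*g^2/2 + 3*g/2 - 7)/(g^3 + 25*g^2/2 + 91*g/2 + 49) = (g - 1)/(g + 7)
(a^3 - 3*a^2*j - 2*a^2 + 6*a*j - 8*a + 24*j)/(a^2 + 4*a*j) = (a^3 - 3*a^2*j - 2*a^2 + 6*a*j - 8*a + 24*j)/(a*(a + 4*j))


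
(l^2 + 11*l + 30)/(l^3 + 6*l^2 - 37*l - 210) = (l + 6)/(l^2 + l - 42)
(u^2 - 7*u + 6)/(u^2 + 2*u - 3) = (u - 6)/(u + 3)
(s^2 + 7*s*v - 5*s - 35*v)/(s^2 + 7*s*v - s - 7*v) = (s - 5)/(s - 1)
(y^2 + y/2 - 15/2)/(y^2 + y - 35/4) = 2*(y + 3)/(2*y + 7)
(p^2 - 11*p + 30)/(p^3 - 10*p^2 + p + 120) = (p - 6)/(p^2 - 5*p - 24)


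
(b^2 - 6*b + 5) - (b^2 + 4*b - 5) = 10 - 10*b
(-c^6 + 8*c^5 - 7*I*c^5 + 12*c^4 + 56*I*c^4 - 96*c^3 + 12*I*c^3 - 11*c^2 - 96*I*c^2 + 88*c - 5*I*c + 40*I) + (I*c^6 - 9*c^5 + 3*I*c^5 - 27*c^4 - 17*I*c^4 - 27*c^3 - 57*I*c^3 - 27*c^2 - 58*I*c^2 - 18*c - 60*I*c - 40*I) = -c^6 + I*c^6 - c^5 - 4*I*c^5 - 15*c^4 + 39*I*c^4 - 123*c^3 - 45*I*c^3 - 38*c^2 - 154*I*c^2 + 70*c - 65*I*c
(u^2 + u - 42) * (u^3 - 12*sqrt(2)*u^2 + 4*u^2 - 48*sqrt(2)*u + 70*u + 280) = u^5 - 12*sqrt(2)*u^4 + 5*u^4 - 60*sqrt(2)*u^3 + 32*u^3 + 182*u^2 + 456*sqrt(2)*u^2 - 2660*u + 2016*sqrt(2)*u - 11760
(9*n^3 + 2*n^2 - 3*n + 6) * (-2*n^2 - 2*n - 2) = -18*n^5 - 22*n^4 - 16*n^3 - 10*n^2 - 6*n - 12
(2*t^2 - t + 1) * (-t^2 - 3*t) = -2*t^4 - 5*t^3 + 2*t^2 - 3*t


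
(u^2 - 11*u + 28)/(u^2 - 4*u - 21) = (u - 4)/(u + 3)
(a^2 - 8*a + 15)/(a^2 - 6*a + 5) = (a - 3)/(a - 1)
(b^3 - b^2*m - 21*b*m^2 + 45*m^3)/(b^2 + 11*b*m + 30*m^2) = (b^2 - 6*b*m + 9*m^2)/(b + 6*m)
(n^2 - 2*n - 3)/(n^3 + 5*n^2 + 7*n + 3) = (n - 3)/(n^2 + 4*n + 3)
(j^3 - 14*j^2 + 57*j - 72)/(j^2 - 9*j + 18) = (j^2 - 11*j + 24)/(j - 6)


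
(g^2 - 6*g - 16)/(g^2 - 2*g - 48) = (g + 2)/(g + 6)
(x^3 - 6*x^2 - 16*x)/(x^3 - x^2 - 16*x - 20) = x*(x - 8)/(x^2 - 3*x - 10)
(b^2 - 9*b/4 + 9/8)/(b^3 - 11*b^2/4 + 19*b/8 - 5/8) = (8*b^2 - 18*b + 9)/(8*b^3 - 22*b^2 + 19*b - 5)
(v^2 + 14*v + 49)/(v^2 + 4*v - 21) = (v + 7)/(v - 3)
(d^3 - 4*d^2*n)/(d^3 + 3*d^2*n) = (d - 4*n)/(d + 3*n)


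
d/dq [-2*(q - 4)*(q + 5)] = -4*q - 2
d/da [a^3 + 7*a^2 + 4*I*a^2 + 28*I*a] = 3*a^2 + a*(14 + 8*I) + 28*I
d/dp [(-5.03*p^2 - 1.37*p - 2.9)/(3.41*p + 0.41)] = (-17.1523*p^2 - 4.1246*p + 9.3273)/(11.6281*p^2 + 2.7962*p + 0.1681)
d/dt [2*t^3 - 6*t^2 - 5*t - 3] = 6*t^2 - 12*t - 5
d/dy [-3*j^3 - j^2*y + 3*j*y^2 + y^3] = -j^2 + 6*j*y + 3*y^2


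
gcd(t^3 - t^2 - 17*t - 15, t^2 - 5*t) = t - 5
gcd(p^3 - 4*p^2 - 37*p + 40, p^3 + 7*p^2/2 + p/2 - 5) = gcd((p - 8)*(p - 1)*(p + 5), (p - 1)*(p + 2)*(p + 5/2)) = p - 1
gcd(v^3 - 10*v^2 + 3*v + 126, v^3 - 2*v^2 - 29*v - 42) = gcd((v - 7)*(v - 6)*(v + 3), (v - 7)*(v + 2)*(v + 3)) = v^2 - 4*v - 21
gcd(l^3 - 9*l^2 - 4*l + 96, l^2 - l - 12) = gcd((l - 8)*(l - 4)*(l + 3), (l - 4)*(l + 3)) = l^2 - l - 12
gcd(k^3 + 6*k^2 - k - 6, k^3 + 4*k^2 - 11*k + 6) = k^2 + 5*k - 6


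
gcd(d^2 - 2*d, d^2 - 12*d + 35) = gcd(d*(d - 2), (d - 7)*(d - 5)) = 1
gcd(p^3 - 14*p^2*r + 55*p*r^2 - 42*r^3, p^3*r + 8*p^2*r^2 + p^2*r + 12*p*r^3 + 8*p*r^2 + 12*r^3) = 1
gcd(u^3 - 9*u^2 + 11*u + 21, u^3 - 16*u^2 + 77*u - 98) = u - 7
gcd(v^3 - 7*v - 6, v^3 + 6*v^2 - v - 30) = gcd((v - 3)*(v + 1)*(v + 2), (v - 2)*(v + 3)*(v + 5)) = 1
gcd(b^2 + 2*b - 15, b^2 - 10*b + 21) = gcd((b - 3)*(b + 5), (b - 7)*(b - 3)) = b - 3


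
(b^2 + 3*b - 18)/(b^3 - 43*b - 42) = (b - 3)/(b^2 - 6*b - 7)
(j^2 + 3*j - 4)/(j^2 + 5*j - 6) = (j + 4)/(j + 6)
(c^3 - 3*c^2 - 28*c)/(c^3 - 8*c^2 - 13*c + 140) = c/(c - 5)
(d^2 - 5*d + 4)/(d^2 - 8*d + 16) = (d - 1)/(d - 4)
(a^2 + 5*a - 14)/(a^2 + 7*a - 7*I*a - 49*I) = (a - 2)/(a - 7*I)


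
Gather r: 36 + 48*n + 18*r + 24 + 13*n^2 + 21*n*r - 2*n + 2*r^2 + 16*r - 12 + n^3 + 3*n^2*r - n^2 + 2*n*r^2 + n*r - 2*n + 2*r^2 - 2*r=n^3 + 12*n^2 + 44*n + r^2*(2*n + 4) + r*(3*n^2 + 22*n + 32) + 48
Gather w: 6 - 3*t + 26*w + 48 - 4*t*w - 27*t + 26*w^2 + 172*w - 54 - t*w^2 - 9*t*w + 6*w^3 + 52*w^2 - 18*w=-30*t + 6*w^3 + w^2*(78 - t) + w*(180 - 13*t)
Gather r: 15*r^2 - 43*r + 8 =15*r^2 - 43*r + 8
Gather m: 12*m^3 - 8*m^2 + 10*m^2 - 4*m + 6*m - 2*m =12*m^3 + 2*m^2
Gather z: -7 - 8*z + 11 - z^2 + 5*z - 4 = -z^2 - 3*z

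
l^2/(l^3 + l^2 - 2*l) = l/(l^2 + l - 2)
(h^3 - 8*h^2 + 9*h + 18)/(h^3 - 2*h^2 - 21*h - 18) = (h - 3)/(h + 3)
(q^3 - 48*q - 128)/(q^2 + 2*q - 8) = (q^2 - 4*q - 32)/(q - 2)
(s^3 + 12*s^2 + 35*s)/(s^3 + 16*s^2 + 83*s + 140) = s/(s + 4)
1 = 1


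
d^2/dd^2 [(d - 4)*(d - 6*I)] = 2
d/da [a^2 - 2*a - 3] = 2*a - 2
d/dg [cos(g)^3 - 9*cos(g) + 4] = 3*(sin(g)^2 + 2)*sin(g)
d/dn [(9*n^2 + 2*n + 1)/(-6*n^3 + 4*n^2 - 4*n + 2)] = (27*n^4 + 12*n^3 - 13*n^2 + 14*n + 4)/(2*(9*n^6 - 12*n^5 + 16*n^4 - 14*n^3 + 8*n^2 - 4*n + 1))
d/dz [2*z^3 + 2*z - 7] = 6*z^2 + 2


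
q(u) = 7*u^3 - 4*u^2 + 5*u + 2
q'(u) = 21*u^2 - 8*u + 5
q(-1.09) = -17.27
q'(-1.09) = 38.67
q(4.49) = 577.44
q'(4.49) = 392.44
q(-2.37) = -125.50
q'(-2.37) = 141.91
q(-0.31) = -0.14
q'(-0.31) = 9.50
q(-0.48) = -2.10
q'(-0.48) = 13.68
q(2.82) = 141.27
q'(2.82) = 149.44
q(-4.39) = -689.27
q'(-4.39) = 444.83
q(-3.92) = -500.72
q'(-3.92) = 359.05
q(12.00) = 11582.00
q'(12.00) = 2933.00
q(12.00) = 11582.00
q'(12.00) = 2933.00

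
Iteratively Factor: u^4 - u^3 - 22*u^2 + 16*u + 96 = (u - 3)*(u^3 + 2*u^2 - 16*u - 32) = (u - 4)*(u - 3)*(u^2 + 6*u + 8) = (u - 4)*(u - 3)*(u + 4)*(u + 2)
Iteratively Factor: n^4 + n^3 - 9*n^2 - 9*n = (n)*(n^3 + n^2 - 9*n - 9) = n*(n + 3)*(n^2 - 2*n - 3) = n*(n + 1)*(n + 3)*(n - 3)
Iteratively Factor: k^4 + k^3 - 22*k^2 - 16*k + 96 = (k - 4)*(k^3 + 5*k^2 - 2*k - 24) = (k - 4)*(k - 2)*(k^2 + 7*k + 12) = (k - 4)*(k - 2)*(k + 3)*(k + 4)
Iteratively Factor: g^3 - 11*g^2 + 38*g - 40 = (g - 4)*(g^2 - 7*g + 10) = (g - 5)*(g - 4)*(g - 2)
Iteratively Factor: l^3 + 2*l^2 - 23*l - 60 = (l + 3)*(l^2 - l - 20) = (l + 3)*(l + 4)*(l - 5)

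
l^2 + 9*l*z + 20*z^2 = (l + 4*z)*(l + 5*z)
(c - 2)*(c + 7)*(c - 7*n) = c^3 - 7*c^2*n + 5*c^2 - 35*c*n - 14*c + 98*n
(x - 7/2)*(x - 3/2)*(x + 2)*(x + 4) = x^4 + x^3 - 67*x^2/4 - 17*x/2 + 42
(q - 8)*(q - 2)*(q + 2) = q^3 - 8*q^2 - 4*q + 32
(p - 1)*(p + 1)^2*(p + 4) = p^4 + 5*p^3 + 3*p^2 - 5*p - 4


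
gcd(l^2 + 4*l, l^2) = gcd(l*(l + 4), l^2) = l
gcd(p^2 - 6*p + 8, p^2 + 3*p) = 1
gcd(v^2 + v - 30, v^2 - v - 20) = v - 5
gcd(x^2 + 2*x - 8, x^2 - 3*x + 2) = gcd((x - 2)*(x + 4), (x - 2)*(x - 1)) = x - 2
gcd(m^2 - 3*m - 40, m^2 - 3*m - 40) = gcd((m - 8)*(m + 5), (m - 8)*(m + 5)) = m^2 - 3*m - 40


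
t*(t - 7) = t^2 - 7*t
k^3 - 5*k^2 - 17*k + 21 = (k - 7)*(k - 1)*(k + 3)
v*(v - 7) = v^2 - 7*v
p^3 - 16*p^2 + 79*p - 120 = (p - 8)*(p - 5)*(p - 3)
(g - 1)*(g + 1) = g^2 - 1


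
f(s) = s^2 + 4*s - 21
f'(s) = 2*s + 4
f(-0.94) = -23.88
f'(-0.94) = 2.12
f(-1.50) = -24.75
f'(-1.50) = 1.00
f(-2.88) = -24.23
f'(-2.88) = -1.76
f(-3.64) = -22.31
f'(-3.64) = -3.28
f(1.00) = -16.00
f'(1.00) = 6.00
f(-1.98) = -25.00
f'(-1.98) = 0.04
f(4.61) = 18.69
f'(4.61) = 13.22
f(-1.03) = -24.06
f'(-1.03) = 1.94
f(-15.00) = 144.00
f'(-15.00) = -26.00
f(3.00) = 0.00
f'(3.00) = 10.00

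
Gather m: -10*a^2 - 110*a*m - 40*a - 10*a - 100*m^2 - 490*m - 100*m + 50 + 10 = -10*a^2 - 50*a - 100*m^2 + m*(-110*a - 590) + 60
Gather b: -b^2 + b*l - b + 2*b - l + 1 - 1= -b^2 + b*(l + 1) - l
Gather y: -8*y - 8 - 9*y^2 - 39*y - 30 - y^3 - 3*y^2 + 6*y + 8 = -y^3 - 12*y^2 - 41*y - 30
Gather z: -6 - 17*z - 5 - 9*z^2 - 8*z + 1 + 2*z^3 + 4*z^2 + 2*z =2*z^3 - 5*z^2 - 23*z - 10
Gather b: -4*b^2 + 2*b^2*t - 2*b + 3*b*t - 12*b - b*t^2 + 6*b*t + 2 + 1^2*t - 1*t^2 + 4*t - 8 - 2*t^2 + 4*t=b^2*(2*t - 4) + b*(-t^2 + 9*t - 14) - 3*t^2 + 9*t - 6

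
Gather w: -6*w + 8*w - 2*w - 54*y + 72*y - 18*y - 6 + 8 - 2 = 0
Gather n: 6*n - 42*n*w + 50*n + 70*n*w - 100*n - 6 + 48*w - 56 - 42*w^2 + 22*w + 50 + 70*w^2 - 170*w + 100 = n*(28*w - 44) + 28*w^2 - 100*w + 88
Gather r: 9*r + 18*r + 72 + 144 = 27*r + 216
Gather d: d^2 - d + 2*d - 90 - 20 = d^2 + d - 110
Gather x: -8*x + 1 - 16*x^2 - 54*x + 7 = -16*x^2 - 62*x + 8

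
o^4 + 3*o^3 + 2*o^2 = o^2*(o + 1)*(o + 2)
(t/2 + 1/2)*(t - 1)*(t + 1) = t^3/2 + t^2/2 - t/2 - 1/2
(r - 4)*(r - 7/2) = r^2 - 15*r/2 + 14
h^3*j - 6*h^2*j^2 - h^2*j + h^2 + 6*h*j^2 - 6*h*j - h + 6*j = (h - 1)*(h - 6*j)*(h*j + 1)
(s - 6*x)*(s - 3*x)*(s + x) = s^3 - 8*s^2*x + 9*s*x^2 + 18*x^3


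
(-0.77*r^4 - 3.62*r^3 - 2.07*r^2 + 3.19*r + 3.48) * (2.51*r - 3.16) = -1.9327*r^5 - 6.653*r^4 + 6.2435*r^3 + 14.5481*r^2 - 1.3456*r - 10.9968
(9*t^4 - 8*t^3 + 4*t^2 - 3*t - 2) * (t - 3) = 9*t^5 - 35*t^4 + 28*t^3 - 15*t^2 + 7*t + 6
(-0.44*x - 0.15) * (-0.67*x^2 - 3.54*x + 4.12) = 0.2948*x^3 + 1.6581*x^2 - 1.2818*x - 0.618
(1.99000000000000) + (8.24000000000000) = 10.2300000000000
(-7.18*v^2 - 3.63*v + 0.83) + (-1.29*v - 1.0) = -7.18*v^2 - 4.92*v - 0.17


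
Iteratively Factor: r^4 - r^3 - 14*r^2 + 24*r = (r - 2)*(r^3 + r^2 - 12*r) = (r - 2)*(r + 4)*(r^2 - 3*r) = (r - 3)*(r - 2)*(r + 4)*(r)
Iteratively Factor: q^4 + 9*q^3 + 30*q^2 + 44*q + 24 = (q + 2)*(q^3 + 7*q^2 + 16*q + 12) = (q + 2)^2*(q^2 + 5*q + 6) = (q + 2)^2*(q + 3)*(q + 2)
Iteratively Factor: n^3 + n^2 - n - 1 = (n + 1)*(n^2 - 1) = (n + 1)^2*(n - 1)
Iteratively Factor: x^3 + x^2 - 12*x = (x - 3)*(x^2 + 4*x) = x*(x - 3)*(x + 4)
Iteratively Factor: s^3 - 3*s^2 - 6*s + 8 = (s - 1)*(s^2 - 2*s - 8) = (s - 4)*(s - 1)*(s + 2)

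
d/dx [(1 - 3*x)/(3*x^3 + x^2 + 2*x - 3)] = (-9*x^3 - 3*x^2 - 6*x + (3*x - 1)*(9*x^2 + 2*x + 2) + 9)/(3*x^3 + x^2 + 2*x - 3)^2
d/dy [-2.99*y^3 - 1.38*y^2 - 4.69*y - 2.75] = -8.97*y^2 - 2.76*y - 4.69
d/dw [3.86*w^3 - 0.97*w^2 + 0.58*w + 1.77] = 11.58*w^2 - 1.94*w + 0.58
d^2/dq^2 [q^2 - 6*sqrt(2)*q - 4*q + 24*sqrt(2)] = 2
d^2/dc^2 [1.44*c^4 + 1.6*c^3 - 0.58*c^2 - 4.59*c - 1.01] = 17.28*c^2 + 9.6*c - 1.16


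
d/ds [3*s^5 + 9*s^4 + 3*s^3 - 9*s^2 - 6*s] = 15*s^4 + 36*s^3 + 9*s^2 - 18*s - 6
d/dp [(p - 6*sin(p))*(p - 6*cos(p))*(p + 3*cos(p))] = 3*p^2*sin(p) - 6*p^2*cos(p) + 3*p^2 - 12*p*sin(p) + 18*sqrt(2)*p*sin(2*p + pi/4) - 6*p*cos(p) + 27*cos(p) + 81*cos(3*p) - 9*sqrt(2)*cos(2*p + pi/4) - 9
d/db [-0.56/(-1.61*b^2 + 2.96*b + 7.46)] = (1.6576 - 1.8032*b)/(-1.61*b^2 + 2.96*b + 7.46)^2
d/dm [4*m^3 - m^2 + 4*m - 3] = 12*m^2 - 2*m + 4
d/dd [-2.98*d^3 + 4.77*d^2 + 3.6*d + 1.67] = -8.94*d^2 + 9.54*d + 3.6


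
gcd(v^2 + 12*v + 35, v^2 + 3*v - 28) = v + 7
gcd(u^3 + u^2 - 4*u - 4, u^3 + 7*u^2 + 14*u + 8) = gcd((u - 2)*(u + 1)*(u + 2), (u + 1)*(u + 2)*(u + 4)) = u^2 + 3*u + 2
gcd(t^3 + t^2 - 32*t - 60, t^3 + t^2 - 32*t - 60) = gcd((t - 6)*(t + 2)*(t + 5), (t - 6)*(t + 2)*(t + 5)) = t^3 + t^2 - 32*t - 60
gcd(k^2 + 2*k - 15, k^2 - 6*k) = 1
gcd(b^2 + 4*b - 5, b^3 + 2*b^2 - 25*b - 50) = b + 5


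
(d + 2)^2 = d^2 + 4*d + 4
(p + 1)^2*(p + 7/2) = p^3 + 11*p^2/2 + 8*p + 7/2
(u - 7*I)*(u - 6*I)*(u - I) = u^3 - 14*I*u^2 - 55*u + 42*I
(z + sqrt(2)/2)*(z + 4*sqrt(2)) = z^2 + 9*sqrt(2)*z/2 + 4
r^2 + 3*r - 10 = (r - 2)*(r + 5)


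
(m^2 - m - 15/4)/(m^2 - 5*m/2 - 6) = (m - 5/2)/(m - 4)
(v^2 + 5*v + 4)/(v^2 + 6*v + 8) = (v + 1)/(v + 2)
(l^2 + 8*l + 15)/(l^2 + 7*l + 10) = (l + 3)/(l + 2)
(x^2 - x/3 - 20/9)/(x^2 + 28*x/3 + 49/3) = (9*x^2 - 3*x - 20)/(3*(3*x^2 + 28*x + 49))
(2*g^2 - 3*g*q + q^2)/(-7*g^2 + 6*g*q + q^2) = (-2*g + q)/(7*g + q)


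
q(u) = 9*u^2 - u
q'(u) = 18*u - 1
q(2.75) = 65.31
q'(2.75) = 48.50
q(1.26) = 13.03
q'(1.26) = 21.68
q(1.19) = 11.55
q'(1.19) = 20.42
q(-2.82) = 74.39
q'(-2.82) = -51.76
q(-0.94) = 8.89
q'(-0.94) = -17.92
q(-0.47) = 2.46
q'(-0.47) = -9.46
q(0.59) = 2.54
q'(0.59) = 9.62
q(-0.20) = 0.56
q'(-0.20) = -4.60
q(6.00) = 318.00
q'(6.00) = 107.00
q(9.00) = 720.00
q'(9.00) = 161.00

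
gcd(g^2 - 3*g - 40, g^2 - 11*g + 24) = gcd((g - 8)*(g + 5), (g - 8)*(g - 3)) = g - 8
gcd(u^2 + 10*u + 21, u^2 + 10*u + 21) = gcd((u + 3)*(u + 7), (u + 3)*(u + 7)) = u^2 + 10*u + 21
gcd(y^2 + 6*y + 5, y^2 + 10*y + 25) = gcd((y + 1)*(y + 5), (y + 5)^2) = y + 5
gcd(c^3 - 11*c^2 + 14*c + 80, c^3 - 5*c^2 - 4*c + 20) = c^2 - 3*c - 10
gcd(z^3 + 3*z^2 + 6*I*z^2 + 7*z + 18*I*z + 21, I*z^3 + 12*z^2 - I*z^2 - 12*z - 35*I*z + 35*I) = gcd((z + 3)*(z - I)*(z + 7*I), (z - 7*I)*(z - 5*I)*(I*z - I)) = 1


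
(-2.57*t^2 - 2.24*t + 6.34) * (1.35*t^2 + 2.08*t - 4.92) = -3.4695*t^4 - 8.3696*t^3 + 16.5442*t^2 + 24.208*t - 31.1928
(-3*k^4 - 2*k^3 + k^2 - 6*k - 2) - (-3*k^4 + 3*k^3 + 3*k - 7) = -5*k^3 + k^2 - 9*k + 5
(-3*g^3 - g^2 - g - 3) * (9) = -27*g^3 - 9*g^2 - 9*g - 27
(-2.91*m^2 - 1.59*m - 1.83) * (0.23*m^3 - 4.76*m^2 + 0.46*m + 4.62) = -0.6693*m^5 + 13.4859*m^4 + 5.8089*m^3 - 5.4648*m^2 - 8.1876*m - 8.4546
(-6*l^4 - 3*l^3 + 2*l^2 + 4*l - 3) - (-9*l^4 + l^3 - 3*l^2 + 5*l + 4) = 3*l^4 - 4*l^3 + 5*l^2 - l - 7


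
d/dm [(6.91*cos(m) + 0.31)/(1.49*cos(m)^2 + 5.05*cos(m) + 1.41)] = (10.2959*cos(m)^2 + 0.9238*cos(m) - 8.1776)*sin(m)/(2.2201*cos(m)^4 + 15.049*cos(m)^3 + 29.7043*cos(m)^2 + 14.241*cos(m) + 1.9881)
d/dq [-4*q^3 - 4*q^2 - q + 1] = -12*q^2 - 8*q - 1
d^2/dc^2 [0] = 0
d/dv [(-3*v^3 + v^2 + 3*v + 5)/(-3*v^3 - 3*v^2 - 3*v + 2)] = (12*v^4 + 36*v^3 + 33*v^2 + 34*v + 21)/(9*v^6 + 18*v^5 + 27*v^4 + 6*v^3 - 3*v^2 - 12*v + 4)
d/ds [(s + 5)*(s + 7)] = 2*s + 12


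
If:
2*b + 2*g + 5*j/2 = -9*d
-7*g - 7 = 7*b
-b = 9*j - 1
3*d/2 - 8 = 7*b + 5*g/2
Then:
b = -563/481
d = 224/1443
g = 82/481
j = 116/481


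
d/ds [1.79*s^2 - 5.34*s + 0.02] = 3.58*s - 5.34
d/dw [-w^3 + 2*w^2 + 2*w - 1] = -3*w^2 + 4*w + 2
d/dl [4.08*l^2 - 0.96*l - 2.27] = 8.16*l - 0.96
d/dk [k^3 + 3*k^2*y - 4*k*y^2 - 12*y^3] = 3*k^2 + 6*k*y - 4*y^2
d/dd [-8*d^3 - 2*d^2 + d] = -24*d^2 - 4*d + 1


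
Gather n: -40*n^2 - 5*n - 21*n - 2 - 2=-40*n^2 - 26*n - 4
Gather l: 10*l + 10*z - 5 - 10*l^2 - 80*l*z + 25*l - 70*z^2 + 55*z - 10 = -10*l^2 + l*(35 - 80*z) - 70*z^2 + 65*z - 15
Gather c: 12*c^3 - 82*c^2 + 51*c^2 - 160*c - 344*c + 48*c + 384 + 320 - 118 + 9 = 12*c^3 - 31*c^2 - 456*c + 595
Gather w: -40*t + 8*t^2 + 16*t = 8*t^2 - 24*t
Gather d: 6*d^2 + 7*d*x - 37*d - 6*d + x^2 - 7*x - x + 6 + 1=6*d^2 + d*(7*x - 43) + x^2 - 8*x + 7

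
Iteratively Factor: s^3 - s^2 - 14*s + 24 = (s - 3)*(s^2 + 2*s - 8) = (s - 3)*(s + 4)*(s - 2)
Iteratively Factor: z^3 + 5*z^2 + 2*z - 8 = (z + 2)*(z^2 + 3*z - 4) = (z - 1)*(z + 2)*(z + 4)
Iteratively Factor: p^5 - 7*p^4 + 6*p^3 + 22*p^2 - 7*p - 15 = (p + 1)*(p^4 - 8*p^3 + 14*p^2 + 8*p - 15) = (p - 1)*(p + 1)*(p^3 - 7*p^2 + 7*p + 15) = (p - 1)*(p + 1)^2*(p^2 - 8*p + 15) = (p - 3)*(p - 1)*(p + 1)^2*(p - 5)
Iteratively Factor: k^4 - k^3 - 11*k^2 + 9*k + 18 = (k + 3)*(k^3 - 4*k^2 + k + 6) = (k - 2)*(k + 3)*(k^2 - 2*k - 3) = (k - 2)*(k + 1)*(k + 3)*(k - 3)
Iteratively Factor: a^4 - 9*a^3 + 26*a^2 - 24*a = (a - 2)*(a^3 - 7*a^2 + 12*a) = a*(a - 2)*(a^2 - 7*a + 12) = a*(a - 4)*(a - 2)*(a - 3)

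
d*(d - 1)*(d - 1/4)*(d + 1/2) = d^4 - 3*d^3/4 - 3*d^2/8 + d/8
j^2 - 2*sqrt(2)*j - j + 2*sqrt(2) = (j - 1)*(j - 2*sqrt(2))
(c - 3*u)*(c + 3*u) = c^2 - 9*u^2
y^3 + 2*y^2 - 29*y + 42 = (y - 3)*(y - 2)*(y + 7)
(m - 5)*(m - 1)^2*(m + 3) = m^4 - 4*m^3 - 10*m^2 + 28*m - 15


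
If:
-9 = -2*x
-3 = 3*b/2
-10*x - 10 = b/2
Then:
No Solution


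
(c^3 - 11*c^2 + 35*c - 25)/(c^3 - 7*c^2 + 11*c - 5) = (c - 5)/(c - 1)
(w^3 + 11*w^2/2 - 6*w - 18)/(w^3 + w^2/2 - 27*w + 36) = (2*w^2 - w - 6)/(2*w^2 - 11*w + 12)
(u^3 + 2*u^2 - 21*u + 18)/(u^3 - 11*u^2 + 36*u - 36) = (u^2 + 5*u - 6)/(u^2 - 8*u + 12)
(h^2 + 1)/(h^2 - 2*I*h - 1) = (h + I)/(h - I)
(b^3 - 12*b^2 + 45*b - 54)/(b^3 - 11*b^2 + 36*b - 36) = (b - 3)/(b - 2)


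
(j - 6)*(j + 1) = j^2 - 5*j - 6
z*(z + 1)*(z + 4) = z^3 + 5*z^2 + 4*z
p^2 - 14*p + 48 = (p - 8)*(p - 6)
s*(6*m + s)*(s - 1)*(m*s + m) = 6*m^2*s^3 - 6*m^2*s + m*s^4 - m*s^2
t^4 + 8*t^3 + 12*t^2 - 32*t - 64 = (t - 2)*(t + 2)*(t + 4)^2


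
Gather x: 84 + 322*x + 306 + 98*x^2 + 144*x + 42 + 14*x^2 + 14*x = 112*x^2 + 480*x + 432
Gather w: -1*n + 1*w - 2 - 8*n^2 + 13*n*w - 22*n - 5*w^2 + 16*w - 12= -8*n^2 - 23*n - 5*w^2 + w*(13*n + 17) - 14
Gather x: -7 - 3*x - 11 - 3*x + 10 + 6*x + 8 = 0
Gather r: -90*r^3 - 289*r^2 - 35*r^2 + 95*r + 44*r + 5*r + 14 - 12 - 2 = -90*r^3 - 324*r^2 + 144*r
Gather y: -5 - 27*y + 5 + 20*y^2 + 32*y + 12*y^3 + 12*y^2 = 12*y^3 + 32*y^2 + 5*y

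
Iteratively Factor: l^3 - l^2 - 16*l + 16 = (l + 4)*(l^2 - 5*l + 4) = (l - 4)*(l + 4)*(l - 1)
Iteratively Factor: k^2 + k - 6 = (k + 3)*(k - 2)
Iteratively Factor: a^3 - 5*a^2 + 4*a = (a - 4)*(a^2 - a) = (a - 4)*(a - 1)*(a)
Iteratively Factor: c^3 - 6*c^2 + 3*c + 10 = (c - 2)*(c^2 - 4*c - 5) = (c - 5)*(c - 2)*(c + 1)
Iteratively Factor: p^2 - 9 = (p - 3)*(p + 3)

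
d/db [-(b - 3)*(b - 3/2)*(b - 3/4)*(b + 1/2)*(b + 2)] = -5*b^4 + 11*b^3 + 51*b^2/4 - 177*b/8 + 9/16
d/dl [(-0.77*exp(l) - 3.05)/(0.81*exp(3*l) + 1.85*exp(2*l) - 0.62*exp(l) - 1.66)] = (1.2474*exp(3*l) + 8.836*exp(2*l) + 11.285*exp(l) - 0.6128)*exp(l)/(0.6561*exp(6*l) + 2.997*exp(5*l) + 2.4181*exp(4*l) - 4.9832*exp(3*l) - 5.7576*exp(2*l) + 2.0584*exp(l) + 2.7556)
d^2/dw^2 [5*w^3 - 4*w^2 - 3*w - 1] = 30*w - 8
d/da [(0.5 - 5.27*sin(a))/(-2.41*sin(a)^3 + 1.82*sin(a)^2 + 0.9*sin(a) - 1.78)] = (-25.4014*sin(a)^3 + 13.2064*sin(a)^2 - 1.82*sin(a) + 8.9306)*cos(a)/(5.8081*sin(a)^6 - 8.7724*sin(a)^5 - 1.0256*sin(a)^4 + 11.8556*sin(a)^3 - 5.6692*sin(a)^2 - 3.204*sin(a) + 3.1684)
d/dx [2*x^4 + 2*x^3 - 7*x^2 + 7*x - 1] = 8*x^3 + 6*x^2 - 14*x + 7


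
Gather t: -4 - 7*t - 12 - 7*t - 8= -14*t - 24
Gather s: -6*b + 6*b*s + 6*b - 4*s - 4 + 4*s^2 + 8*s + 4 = 4*s^2 + s*(6*b + 4)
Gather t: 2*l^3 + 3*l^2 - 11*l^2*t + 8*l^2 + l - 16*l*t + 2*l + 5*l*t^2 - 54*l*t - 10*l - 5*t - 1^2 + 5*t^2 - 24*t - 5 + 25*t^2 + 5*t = 2*l^3 + 11*l^2 - 7*l + t^2*(5*l + 30) + t*(-11*l^2 - 70*l - 24) - 6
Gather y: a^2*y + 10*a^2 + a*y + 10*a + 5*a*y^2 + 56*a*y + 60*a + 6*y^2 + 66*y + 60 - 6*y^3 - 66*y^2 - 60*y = 10*a^2 + 70*a - 6*y^3 + y^2*(5*a - 60) + y*(a^2 + 57*a + 6) + 60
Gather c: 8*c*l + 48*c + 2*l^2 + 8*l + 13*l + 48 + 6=c*(8*l + 48) + 2*l^2 + 21*l + 54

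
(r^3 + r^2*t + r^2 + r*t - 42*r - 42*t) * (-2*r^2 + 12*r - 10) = -2*r^5 - 2*r^4*t + 10*r^4 + 10*r^3*t + 86*r^3 + 86*r^2*t - 514*r^2 - 514*r*t + 420*r + 420*t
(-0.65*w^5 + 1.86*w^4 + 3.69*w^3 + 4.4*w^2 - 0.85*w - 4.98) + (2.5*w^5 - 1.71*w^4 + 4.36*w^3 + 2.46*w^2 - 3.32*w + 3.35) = 1.85*w^5 + 0.15*w^4 + 8.05*w^3 + 6.86*w^2 - 4.17*w - 1.63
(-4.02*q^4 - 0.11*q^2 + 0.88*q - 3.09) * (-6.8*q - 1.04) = 27.336*q^5 + 4.1808*q^4 + 0.748*q^3 - 5.8696*q^2 + 20.0968*q + 3.2136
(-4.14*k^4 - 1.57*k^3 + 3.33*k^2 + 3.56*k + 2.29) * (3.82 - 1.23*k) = 5.0922*k^5 - 13.8837*k^4 - 10.0933*k^3 + 8.3418*k^2 + 10.7825*k + 8.7478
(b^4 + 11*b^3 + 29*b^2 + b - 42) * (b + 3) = b^5 + 14*b^4 + 62*b^3 + 88*b^2 - 39*b - 126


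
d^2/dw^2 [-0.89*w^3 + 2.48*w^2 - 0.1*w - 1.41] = 4.96 - 5.34*w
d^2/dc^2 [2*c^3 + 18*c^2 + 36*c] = 12*c + 36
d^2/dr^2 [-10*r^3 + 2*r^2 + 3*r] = 4 - 60*r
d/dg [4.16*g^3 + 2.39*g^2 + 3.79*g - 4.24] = 12.48*g^2 + 4.78*g + 3.79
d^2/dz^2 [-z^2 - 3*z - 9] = -2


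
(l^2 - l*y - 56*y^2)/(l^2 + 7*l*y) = (l - 8*y)/l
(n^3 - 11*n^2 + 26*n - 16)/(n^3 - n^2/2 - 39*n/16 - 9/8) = 16*(n^2 - 9*n + 8)/(16*n^2 + 24*n + 9)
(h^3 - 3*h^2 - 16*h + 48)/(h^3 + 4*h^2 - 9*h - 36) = (h - 4)/(h + 3)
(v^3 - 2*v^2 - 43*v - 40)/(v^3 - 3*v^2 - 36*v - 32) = (v + 5)/(v + 4)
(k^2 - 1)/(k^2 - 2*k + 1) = (k + 1)/(k - 1)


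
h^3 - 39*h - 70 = (h - 7)*(h + 2)*(h + 5)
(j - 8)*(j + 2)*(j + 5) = j^3 - j^2 - 46*j - 80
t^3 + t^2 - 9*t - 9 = (t - 3)*(t + 1)*(t + 3)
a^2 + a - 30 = (a - 5)*(a + 6)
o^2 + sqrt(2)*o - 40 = (o - 4*sqrt(2))*(o + 5*sqrt(2))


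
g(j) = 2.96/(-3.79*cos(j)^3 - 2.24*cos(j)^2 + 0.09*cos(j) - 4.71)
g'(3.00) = -0.25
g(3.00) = -0.89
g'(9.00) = -0.45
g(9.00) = -0.78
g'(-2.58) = 0.40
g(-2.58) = -0.72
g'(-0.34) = 0.15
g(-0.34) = -0.30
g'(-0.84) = 0.38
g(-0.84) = -0.44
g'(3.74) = 0.38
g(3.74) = -0.71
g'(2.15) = -0.09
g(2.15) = -0.62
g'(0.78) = -0.36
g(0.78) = -0.41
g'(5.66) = 0.29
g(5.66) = -0.36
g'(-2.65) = 0.43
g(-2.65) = -0.75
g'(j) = 2.96*(-11.37*sin(j)*cos(j)^2 - 4.48*sin(j)*cos(j) + 0.09*sin(j))/(-3.79*cos(j)^3 - 2.24*cos(j)^2 + 0.09*cos(j) - 4.71)^2 = (-33.6552*cos(j)^2 - 13.2608*cos(j) + 0.2664)*sin(j)/(3.79*cos(j)^3 + 2.24*cos(j)^2 - 0.09*cos(j) + 4.71)^2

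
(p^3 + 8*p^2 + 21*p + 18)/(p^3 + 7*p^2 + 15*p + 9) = (p + 2)/(p + 1)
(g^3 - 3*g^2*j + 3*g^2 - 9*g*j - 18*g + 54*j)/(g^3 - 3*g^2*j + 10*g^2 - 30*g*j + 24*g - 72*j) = (g - 3)/(g + 4)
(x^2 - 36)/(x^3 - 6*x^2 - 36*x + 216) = 1/(x - 6)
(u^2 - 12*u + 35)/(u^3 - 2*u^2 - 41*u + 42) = (u - 5)/(u^2 + 5*u - 6)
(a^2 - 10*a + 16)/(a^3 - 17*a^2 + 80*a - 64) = (a - 2)/(a^2 - 9*a + 8)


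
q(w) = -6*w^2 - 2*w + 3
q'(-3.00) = 34.00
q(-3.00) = -45.00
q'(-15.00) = 178.00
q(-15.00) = -1317.00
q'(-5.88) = 68.56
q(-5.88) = -192.69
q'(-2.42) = 27.04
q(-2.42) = -27.30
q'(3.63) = -45.56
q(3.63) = -83.32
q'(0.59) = -9.08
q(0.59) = -0.27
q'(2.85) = -36.20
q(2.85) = -51.44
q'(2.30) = -29.60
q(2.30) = -33.34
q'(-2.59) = 29.08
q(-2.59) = -32.07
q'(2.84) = -36.08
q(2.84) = -51.07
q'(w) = -12*w - 2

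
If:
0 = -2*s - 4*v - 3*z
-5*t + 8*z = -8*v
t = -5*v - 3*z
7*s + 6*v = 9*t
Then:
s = 0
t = 0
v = 0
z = 0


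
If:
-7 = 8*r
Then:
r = -7/8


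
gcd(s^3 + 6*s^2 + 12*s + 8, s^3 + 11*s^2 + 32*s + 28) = s^2 + 4*s + 4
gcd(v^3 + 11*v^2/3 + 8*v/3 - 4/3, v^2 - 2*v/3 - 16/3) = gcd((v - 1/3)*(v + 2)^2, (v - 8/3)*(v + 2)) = v + 2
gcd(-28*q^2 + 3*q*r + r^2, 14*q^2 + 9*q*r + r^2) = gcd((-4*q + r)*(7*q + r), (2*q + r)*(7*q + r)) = 7*q + r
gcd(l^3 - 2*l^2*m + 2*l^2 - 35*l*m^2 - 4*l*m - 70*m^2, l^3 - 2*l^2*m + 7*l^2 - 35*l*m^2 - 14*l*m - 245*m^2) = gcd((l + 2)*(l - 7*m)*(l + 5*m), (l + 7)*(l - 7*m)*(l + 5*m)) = l^2 - 2*l*m - 35*m^2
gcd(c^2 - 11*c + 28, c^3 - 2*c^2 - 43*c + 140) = c - 4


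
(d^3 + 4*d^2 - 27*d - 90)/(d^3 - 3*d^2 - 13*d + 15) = (d + 6)/(d - 1)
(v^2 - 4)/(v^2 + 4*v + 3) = (v^2 - 4)/(v^2 + 4*v + 3)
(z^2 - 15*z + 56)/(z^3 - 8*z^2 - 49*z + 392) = 1/(z + 7)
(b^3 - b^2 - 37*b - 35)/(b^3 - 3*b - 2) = (b^2 - 2*b - 35)/(b^2 - b - 2)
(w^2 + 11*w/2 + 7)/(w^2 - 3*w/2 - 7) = (2*w + 7)/(2*w - 7)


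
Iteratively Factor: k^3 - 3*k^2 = (k)*(k^2 - 3*k) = k*(k - 3)*(k)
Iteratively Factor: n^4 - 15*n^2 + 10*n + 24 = (n + 4)*(n^3 - 4*n^2 + n + 6) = (n - 2)*(n + 4)*(n^2 - 2*n - 3) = (n - 2)*(n + 1)*(n + 4)*(n - 3)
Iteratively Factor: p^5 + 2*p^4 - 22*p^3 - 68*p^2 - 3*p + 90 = (p + 3)*(p^4 - p^3 - 19*p^2 - 11*p + 30) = (p + 2)*(p + 3)*(p^3 - 3*p^2 - 13*p + 15) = (p + 2)*(p + 3)^2*(p^2 - 6*p + 5) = (p - 1)*(p + 2)*(p + 3)^2*(p - 5)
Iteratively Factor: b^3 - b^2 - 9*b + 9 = (b + 3)*(b^2 - 4*b + 3) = (b - 1)*(b + 3)*(b - 3)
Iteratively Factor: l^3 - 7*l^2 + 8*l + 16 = (l - 4)*(l^2 - 3*l - 4) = (l - 4)*(l + 1)*(l - 4)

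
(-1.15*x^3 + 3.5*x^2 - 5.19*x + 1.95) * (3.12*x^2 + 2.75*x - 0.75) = -3.588*x^5 + 7.7575*x^4 - 5.7053*x^3 - 10.8135*x^2 + 9.255*x - 1.4625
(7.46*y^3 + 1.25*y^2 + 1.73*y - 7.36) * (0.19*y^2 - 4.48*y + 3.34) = 1.4174*y^5 - 33.1833*y^4 + 19.6451*y^3 - 4.9738*y^2 + 38.751*y - 24.5824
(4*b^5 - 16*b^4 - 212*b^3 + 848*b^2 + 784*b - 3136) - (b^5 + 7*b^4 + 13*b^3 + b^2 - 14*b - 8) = 3*b^5 - 23*b^4 - 225*b^3 + 847*b^2 + 798*b - 3128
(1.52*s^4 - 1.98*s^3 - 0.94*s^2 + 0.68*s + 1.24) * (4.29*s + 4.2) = 6.5208*s^5 - 2.1102*s^4 - 12.3486*s^3 - 1.0308*s^2 + 8.1756*s + 5.208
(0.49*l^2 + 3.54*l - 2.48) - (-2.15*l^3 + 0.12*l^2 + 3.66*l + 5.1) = 2.15*l^3 + 0.37*l^2 - 0.12*l - 7.58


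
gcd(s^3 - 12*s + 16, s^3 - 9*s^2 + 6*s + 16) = s - 2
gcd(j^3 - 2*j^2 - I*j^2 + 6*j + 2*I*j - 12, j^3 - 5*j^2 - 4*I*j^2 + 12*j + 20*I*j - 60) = j + 2*I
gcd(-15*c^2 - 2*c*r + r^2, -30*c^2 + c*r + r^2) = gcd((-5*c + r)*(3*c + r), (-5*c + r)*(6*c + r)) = -5*c + r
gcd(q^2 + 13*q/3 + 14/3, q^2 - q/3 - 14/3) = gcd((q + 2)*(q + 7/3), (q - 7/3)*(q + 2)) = q + 2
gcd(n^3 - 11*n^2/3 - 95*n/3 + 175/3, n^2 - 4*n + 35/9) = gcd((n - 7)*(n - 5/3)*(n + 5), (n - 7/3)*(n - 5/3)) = n - 5/3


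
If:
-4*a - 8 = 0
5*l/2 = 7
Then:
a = -2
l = 14/5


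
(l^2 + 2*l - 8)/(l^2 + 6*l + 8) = (l - 2)/(l + 2)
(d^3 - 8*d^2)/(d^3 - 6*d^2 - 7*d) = d*(8 - d)/(-d^2 + 6*d + 7)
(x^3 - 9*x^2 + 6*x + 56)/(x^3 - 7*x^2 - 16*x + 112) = (x + 2)/(x + 4)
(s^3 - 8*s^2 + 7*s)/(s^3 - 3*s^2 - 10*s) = (-s^2 + 8*s - 7)/(-s^2 + 3*s + 10)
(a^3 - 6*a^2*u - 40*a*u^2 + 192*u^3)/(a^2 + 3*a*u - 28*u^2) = (a^2 - 2*a*u - 48*u^2)/(a + 7*u)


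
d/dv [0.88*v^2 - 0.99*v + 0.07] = 1.76*v - 0.99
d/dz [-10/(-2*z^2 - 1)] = -40*z/(2*z^2 + 1)^2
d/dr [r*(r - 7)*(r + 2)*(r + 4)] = 4*r^3 - 3*r^2 - 68*r - 56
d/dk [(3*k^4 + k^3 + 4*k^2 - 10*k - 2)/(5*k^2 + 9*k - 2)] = 2*(15*k^5 + 43*k^4 - 3*k^3 + 40*k^2 + 2*k + 19)/(25*k^4 + 90*k^3 + 61*k^2 - 36*k + 4)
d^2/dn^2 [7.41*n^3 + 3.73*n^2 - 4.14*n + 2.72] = 44.46*n + 7.46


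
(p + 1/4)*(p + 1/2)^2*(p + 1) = p^4 + 9*p^3/4 + 7*p^2/4 + 9*p/16 + 1/16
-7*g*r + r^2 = r*(-7*g + r)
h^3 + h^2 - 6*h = h*(h - 2)*(h + 3)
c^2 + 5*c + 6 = (c + 2)*(c + 3)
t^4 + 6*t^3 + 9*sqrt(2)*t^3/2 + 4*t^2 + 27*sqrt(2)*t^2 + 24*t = t*(t + 6)*(t + sqrt(2)/2)*(t + 4*sqrt(2))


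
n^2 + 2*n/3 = n*(n + 2/3)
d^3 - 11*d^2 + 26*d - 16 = (d - 8)*(d - 2)*(d - 1)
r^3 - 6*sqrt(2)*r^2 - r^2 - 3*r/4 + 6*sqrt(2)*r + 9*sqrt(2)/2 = (r - 3/2)*(r + 1/2)*(r - 6*sqrt(2))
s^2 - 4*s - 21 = (s - 7)*(s + 3)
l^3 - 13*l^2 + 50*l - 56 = (l - 7)*(l - 4)*(l - 2)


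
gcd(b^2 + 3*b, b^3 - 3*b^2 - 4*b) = b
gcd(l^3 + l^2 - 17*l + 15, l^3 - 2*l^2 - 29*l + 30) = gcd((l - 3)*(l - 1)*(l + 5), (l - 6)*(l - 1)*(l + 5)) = l^2 + 4*l - 5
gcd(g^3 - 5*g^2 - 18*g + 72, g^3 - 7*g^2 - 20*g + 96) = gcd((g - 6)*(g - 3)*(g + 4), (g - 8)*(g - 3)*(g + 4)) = g^2 + g - 12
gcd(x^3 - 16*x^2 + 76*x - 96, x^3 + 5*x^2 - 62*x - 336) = x - 8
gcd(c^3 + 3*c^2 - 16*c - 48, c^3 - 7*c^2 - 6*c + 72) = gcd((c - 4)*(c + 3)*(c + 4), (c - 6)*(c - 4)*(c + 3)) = c^2 - c - 12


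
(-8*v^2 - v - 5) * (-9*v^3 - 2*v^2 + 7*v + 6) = 72*v^5 + 25*v^4 - 9*v^3 - 45*v^2 - 41*v - 30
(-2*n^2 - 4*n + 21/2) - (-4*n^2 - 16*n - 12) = 2*n^2 + 12*n + 45/2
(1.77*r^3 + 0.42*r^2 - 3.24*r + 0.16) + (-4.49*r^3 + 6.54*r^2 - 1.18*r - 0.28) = -2.72*r^3 + 6.96*r^2 - 4.42*r - 0.12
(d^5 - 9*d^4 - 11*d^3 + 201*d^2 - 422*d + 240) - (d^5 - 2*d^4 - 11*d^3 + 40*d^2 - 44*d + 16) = -7*d^4 + 161*d^2 - 378*d + 224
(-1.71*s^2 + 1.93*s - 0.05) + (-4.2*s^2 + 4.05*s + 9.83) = -5.91*s^2 + 5.98*s + 9.78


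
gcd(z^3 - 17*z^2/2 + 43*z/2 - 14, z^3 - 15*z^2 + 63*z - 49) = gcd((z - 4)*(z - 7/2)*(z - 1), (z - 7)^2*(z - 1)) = z - 1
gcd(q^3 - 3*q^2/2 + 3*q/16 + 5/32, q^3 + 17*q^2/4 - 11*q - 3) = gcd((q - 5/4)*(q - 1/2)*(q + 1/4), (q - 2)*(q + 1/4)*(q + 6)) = q + 1/4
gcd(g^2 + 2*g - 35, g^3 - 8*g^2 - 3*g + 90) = g - 5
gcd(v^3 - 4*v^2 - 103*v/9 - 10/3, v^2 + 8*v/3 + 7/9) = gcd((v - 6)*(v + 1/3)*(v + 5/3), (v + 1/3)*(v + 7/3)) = v + 1/3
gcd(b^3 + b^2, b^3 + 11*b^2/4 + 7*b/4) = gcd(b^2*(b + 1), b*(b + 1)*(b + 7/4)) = b^2 + b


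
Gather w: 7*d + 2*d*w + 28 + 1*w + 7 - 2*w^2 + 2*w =7*d - 2*w^2 + w*(2*d + 3) + 35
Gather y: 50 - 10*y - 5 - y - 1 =44 - 11*y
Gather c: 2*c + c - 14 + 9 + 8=3*c + 3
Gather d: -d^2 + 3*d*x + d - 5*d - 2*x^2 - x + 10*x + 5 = -d^2 + d*(3*x - 4) - 2*x^2 + 9*x + 5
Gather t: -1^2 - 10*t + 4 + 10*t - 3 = 0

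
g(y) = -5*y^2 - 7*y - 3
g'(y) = -10*y - 7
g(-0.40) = -1.00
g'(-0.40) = -3.00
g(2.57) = -54.01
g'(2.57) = -32.70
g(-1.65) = -5.06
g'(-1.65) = 9.50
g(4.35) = -128.06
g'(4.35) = -50.50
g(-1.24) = -2.01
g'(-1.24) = 5.40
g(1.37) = -21.97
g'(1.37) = -20.70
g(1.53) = -25.41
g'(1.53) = -22.30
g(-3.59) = -42.31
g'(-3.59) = 28.90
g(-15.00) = -1023.00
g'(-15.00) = 143.00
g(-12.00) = -639.00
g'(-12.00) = 113.00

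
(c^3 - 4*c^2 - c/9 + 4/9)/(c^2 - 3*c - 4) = (c^2 - 1/9)/(c + 1)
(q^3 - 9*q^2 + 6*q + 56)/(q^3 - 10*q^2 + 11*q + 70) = (q - 4)/(q - 5)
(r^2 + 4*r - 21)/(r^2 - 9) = (r + 7)/(r + 3)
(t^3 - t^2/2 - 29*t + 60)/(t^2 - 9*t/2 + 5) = (t^2 + 2*t - 24)/(t - 2)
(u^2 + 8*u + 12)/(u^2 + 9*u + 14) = (u + 6)/(u + 7)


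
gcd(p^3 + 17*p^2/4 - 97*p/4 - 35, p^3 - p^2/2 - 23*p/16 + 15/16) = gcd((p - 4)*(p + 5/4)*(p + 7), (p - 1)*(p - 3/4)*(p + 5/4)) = p + 5/4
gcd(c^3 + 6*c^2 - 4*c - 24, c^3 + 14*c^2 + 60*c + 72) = c^2 + 8*c + 12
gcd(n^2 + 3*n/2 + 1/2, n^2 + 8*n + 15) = 1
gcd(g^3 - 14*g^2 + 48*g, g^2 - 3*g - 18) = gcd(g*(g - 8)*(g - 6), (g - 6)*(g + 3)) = g - 6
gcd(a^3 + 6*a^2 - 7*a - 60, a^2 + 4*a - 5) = a + 5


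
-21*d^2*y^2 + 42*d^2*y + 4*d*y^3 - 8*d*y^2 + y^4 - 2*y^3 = y*(-3*d + y)*(7*d + y)*(y - 2)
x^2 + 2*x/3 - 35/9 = (x - 5/3)*(x + 7/3)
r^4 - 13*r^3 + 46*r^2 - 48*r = r*(r - 8)*(r - 3)*(r - 2)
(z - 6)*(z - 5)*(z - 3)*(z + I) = z^4 - 14*z^3 + I*z^3 + 63*z^2 - 14*I*z^2 - 90*z + 63*I*z - 90*I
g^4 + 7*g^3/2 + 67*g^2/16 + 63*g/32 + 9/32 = (g + 1/4)*(g + 3/4)*(g + 1)*(g + 3/2)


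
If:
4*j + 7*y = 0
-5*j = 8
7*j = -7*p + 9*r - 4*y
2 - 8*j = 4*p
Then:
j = -8/5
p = 37/10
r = 257/126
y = 32/35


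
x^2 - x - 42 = (x - 7)*(x + 6)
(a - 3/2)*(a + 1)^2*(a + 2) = a^4 + 5*a^3/2 - a^2 - 11*a/2 - 3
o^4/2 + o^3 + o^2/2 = o^2*(o/2 + 1/2)*(o + 1)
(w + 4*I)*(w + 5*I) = w^2 + 9*I*w - 20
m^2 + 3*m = m*(m + 3)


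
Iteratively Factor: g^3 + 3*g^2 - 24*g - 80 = (g + 4)*(g^2 - g - 20) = (g + 4)^2*(g - 5)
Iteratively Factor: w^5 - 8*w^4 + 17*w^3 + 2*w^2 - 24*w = (w - 4)*(w^4 - 4*w^3 + w^2 + 6*w) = w*(w - 4)*(w^3 - 4*w^2 + w + 6) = w*(w - 4)*(w - 2)*(w^2 - 2*w - 3) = w*(w - 4)*(w - 2)*(w + 1)*(w - 3)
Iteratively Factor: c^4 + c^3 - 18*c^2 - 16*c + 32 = (c - 1)*(c^3 + 2*c^2 - 16*c - 32) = (c - 1)*(c + 4)*(c^2 - 2*c - 8) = (c - 4)*(c - 1)*(c + 4)*(c + 2)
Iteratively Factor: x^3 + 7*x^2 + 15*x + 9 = (x + 1)*(x^2 + 6*x + 9) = (x + 1)*(x + 3)*(x + 3)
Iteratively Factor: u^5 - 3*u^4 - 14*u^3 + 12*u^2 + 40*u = (u - 5)*(u^4 + 2*u^3 - 4*u^2 - 8*u) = (u - 5)*(u + 2)*(u^3 - 4*u) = (u - 5)*(u - 2)*(u + 2)*(u^2 + 2*u) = (u - 5)*(u - 2)*(u + 2)^2*(u)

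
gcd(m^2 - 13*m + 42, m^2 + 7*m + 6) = 1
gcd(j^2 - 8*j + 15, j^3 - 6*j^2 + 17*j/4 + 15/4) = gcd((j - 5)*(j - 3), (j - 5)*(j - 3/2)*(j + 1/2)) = j - 5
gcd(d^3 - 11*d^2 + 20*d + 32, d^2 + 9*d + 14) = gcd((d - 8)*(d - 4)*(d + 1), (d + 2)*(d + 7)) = 1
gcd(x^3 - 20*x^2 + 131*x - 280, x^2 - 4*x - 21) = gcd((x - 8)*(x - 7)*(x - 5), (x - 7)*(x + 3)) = x - 7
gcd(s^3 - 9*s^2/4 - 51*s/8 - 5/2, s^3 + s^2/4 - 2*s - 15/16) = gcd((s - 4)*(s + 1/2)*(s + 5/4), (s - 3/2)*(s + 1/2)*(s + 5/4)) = s^2 + 7*s/4 + 5/8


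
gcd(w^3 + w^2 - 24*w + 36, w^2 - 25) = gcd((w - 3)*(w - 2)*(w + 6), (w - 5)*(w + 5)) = 1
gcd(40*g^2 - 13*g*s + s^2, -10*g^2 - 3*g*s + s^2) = -5*g + s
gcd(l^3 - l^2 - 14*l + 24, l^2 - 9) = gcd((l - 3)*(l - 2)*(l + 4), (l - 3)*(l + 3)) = l - 3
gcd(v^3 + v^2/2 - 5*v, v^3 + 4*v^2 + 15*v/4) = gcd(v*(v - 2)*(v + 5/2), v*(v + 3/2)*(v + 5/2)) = v^2 + 5*v/2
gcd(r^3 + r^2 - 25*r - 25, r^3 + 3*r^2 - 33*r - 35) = r^2 - 4*r - 5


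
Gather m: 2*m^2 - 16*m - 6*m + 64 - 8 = 2*m^2 - 22*m + 56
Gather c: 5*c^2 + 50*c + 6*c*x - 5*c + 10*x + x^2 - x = 5*c^2 + c*(6*x + 45) + x^2 + 9*x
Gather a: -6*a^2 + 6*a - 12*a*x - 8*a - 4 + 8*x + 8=-6*a^2 + a*(-12*x - 2) + 8*x + 4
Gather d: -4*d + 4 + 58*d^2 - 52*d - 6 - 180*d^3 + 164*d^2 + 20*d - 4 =-180*d^3 + 222*d^2 - 36*d - 6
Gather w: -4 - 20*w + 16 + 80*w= 60*w + 12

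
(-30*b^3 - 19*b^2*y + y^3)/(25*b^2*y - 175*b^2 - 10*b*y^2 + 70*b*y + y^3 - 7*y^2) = (6*b^2 + 5*b*y + y^2)/(-5*b*y + 35*b + y^2 - 7*y)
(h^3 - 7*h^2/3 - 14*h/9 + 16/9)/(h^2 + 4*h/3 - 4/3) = (3*h^2 - 5*h - 8)/(3*(h + 2))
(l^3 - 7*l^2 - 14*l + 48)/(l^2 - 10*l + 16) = l + 3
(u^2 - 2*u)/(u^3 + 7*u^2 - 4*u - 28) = u/(u^2 + 9*u + 14)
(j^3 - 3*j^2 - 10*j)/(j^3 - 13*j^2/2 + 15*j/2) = 2*(j + 2)/(2*j - 3)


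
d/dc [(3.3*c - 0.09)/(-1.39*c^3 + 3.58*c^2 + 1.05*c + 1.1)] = (9.174*c^3 - 12.1893*c^2 + 0.6444*c + 3.7245)/(1.9321*c^6 - 9.9524*c^5 + 9.8974*c^4 + 4.46*c^3 + 8.9785*c^2 + 2.31*c + 1.21)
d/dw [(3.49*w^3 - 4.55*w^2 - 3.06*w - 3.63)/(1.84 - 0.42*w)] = (-2.9316*w^3 + 21.1758*w^2 - 16.744*w - 7.155)/(0.1764*w^2 - 1.5456*w + 3.3856)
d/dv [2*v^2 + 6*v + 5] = 4*v + 6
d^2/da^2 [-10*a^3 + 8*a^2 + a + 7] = 16 - 60*a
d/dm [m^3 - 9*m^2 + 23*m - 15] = 3*m^2 - 18*m + 23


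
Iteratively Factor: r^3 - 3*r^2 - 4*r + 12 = (r - 2)*(r^2 - r - 6) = (r - 2)*(r + 2)*(r - 3)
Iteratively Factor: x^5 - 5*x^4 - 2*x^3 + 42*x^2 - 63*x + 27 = (x - 3)*(x^4 - 2*x^3 - 8*x^2 + 18*x - 9) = (x - 3)^2*(x^3 + x^2 - 5*x + 3) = (x - 3)^2*(x - 1)*(x^2 + 2*x - 3) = (x - 3)^2*(x - 1)^2*(x + 3)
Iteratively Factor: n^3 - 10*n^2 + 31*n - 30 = (n - 5)*(n^2 - 5*n + 6) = (n - 5)*(n - 2)*(n - 3)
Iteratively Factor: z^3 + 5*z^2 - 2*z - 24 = (z - 2)*(z^2 + 7*z + 12) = (z - 2)*(z + 3)*(z + 4)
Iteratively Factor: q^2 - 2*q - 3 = (q - 3)*(q + 1)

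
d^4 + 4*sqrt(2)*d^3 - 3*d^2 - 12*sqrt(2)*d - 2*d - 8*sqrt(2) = (d - 2)*(d + 1)^2*(d + 4*sqrt(2))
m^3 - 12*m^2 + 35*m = m*(m - 7)*(m - 5)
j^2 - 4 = (j - 2)*(j + 2)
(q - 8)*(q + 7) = q^2 - q - 56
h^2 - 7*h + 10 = (h - 5)*(h - 2)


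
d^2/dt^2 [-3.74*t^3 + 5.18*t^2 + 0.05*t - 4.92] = 10.36 - 22.44*t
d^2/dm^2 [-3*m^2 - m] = -6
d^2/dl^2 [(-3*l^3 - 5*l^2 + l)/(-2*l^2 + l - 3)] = 6*(-3*l^3 - 39*l^2 + 33*l + 14)/(8*l^6 - 12*l^5 + 42*l^4 - 37*l^3 + 63*l^2 - 27*l + 27)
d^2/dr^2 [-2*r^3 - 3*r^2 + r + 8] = -12*r - 6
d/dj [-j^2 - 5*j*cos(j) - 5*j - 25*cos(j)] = 5*j*sin(j) - 2*j + 25*sin(j) - 5*cos(j) - 5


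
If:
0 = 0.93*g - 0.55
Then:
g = 0.59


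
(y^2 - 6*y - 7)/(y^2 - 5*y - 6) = (y - 7)/(y - 6)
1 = 1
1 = 1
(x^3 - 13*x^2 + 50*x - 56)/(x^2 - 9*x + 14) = x - 4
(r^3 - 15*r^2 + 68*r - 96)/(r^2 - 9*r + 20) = (r^2 - 11*r + 24)/(r - 5)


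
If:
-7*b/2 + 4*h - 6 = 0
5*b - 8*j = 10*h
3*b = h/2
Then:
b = 12/41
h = 72/41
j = -165/82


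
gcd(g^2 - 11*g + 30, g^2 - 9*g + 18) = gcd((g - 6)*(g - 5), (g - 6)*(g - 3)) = g - 6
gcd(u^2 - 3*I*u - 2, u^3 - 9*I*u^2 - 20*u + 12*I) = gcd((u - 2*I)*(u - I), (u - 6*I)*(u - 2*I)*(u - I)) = u^2 - 3*I*u - 2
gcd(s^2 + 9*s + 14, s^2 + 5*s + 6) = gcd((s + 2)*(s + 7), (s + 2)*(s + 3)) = s + 2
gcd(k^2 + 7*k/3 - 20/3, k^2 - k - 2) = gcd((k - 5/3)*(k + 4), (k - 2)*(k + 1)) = 1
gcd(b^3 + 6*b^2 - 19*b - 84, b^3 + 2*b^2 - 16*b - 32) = b - 4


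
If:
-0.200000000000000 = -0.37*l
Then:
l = 0.54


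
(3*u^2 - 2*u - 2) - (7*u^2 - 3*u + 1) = -4*u^2 + u - 3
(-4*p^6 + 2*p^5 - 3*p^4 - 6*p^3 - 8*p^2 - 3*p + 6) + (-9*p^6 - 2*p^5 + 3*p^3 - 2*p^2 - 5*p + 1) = -13*p^6 - 3*p^4 - 3*p^3 - 10*p^2 - 8*p + 7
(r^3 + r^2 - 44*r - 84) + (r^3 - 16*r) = 2*r^3 + r^2 - 60*r - 84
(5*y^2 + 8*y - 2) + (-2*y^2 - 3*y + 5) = 3*y^2 + 5*y + 3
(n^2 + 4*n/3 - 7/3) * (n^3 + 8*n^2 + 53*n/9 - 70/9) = n^5 + 28*n^4/3 + 128*n^3/9 - 502*n^2/27 - 217*n/9 + 490/27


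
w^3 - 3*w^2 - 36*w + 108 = (w - 6)*(w - 3)*(w + 6)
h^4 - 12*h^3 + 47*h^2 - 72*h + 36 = (h - 6)*(h - 3)*(h - 2)*(h - 1)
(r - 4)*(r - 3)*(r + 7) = r^3 - 37*r + 84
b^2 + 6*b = b*(b + 6)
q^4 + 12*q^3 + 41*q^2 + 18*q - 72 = (q - 1)*(q + 3)*(q + 4)*(q + 6)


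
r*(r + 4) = r^2 + 4*r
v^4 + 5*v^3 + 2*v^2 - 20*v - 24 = (v - 2)*(v + 2)^2*(v + 3)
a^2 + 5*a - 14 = (a - 2)*(a + 7)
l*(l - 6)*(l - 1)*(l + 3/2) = l^4 - 11*l^3/2 - 9*l^2/2 + 9*l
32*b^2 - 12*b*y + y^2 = (-8*b + y)*(-4*b + y)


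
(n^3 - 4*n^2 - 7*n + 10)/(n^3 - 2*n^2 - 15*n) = (n^2 + n - 2)/(n*(n + 3))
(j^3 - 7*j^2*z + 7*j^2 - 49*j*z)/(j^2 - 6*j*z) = (j^2 - 7*j*z + 7*j - 49*z)/(j - 6*z)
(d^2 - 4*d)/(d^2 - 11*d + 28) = d/(d - 7)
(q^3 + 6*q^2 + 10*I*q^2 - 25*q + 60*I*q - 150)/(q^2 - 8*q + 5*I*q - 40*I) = (q^2 + q*(6 + 5*I) + 30*I)/(q - 8)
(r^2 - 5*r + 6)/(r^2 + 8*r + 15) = (r^2 - 5*r + 6)/(r^2 + 8*r + 15)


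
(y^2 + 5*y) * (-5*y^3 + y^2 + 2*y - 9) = -5*y^5 - 24*y^4 + 7*y^3 + y^2 - 45*y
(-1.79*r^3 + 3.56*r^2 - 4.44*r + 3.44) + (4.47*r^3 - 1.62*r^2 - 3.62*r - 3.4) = 2.68*r^3 + 1.94*r^2 - 8.06*r + 0.04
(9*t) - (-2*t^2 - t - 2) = 2*t^2 + 10*t + 2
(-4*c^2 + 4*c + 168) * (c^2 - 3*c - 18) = -4*c^4 + 16*c^3 + 228*c^2 - 576*c - 3024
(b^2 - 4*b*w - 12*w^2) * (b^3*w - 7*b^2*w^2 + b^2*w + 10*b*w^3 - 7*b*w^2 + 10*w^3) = b^5*w - 11*b^4*w^2 + b^4*w + 26*b^3*w^3 - 11*b^3*w^2 + 44*b^2*w^4 + 26*b^2*w^3 - 120*b*w^5 + 44*b*w^4 - 120*w^5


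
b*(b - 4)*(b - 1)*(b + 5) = b^4 - 21*b^2 + 20*b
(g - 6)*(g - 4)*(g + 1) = g^3 - 9*g^2 + 14*g + 24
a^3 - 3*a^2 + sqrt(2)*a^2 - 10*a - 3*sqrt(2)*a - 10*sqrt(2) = (a - 5)*(a + 2)*(a + sqrt(2))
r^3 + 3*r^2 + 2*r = r*(r + 1)*(r + 2)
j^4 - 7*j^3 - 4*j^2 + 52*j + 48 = (j - 6)*(j - 4)*(j + 1)*(j + 2)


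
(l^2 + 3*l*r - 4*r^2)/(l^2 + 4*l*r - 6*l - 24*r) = (l - r)/(l - 6)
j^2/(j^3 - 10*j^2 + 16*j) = j/(j^2 - 10*j + 16)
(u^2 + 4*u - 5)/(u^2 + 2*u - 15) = (u - 1)/(u - 3)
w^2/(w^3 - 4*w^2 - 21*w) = w/(w^2 - 4*w - 21)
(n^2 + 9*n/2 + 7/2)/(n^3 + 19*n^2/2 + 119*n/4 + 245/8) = 4*(n + 1)/(4*n^2 + 24*n + 35)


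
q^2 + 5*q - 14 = (q - 2)*(q + 7)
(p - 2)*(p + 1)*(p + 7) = p^3 + 6*p^2 - 9*p - 14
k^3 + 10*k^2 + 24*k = k*(k + 4)*(k + 6)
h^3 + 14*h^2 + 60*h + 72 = (h + 2)*(h + 6)^2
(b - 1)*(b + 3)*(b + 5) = b^3 + 7*b^2 + 7*b - 15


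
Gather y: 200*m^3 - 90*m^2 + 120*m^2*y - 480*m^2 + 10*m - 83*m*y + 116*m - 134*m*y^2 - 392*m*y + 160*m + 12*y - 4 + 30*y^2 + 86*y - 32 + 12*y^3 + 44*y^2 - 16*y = 200*m^3 - 570*m^2 + 286*m + 12*y^3 + y^2*(74 - 134*m) + y*(120*m^2 - 475*m + 82) - 36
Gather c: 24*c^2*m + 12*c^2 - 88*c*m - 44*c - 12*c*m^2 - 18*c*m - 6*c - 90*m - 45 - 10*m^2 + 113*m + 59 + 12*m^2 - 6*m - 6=c^2*(24*m + 12) + c*(-12*m^2 - 106*m - 50) + 2*m^2 + 17*m + 8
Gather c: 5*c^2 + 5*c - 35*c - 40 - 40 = 5*c^2 - 30*c - 80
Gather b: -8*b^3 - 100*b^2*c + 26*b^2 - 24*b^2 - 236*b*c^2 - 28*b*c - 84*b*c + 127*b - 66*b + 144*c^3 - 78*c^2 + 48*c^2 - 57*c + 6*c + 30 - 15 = -8*b^3 + b^2*(2 - 100*c) + b*(-236*c^2 - 112*c + 61) + 144*c^3 - 30*c^2 - 51*c + 15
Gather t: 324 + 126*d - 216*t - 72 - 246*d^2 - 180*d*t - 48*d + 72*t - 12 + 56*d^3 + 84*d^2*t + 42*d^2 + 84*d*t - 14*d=56*d^3 - 204*d^2 + 64*d + t*(84*d^2 - 96*d - 144) + 240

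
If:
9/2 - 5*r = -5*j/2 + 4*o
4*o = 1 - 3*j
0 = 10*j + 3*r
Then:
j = -3/19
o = 7/19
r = 10/19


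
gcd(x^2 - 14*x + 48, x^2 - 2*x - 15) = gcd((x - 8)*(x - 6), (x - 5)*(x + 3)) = 1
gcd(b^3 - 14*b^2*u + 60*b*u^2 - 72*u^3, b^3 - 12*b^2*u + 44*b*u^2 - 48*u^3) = b^2 - 8*b*u + 12*u^2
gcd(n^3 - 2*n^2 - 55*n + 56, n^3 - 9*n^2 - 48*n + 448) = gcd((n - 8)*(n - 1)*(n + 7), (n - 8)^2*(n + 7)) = n^2 - n - 56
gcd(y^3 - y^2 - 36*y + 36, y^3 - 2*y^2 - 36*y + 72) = y^2 - 36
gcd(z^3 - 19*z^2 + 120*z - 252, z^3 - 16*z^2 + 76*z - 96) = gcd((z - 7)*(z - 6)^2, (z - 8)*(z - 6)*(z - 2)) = z - 6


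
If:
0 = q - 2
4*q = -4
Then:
No Solution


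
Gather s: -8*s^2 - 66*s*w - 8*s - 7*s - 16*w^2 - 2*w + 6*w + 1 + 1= -8*s^2 + s*(-66*w - 15) - 16*w^2 + 4*w + 2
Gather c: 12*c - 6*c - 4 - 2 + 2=6*c - 4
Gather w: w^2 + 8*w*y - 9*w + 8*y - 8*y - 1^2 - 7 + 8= w^2 + w*(8*y - 9)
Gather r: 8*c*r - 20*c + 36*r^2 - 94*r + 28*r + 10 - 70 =-20*c + 36*r^2 + r*(8*c - 66) - 60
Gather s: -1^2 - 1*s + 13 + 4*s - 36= 3*s - 24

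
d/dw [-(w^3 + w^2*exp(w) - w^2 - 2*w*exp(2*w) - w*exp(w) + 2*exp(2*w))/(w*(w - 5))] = (-w^4*exp(w) - w^4 + 4*w^3*exp(2*w) + 6*w^3*exp(w) + 10*w^3 - 26*w^2*exp(2*w) - w^2*exp(w) - 5*w^2 + 24*w*exp(2*w) - 10*exp(2*w))/(w^2*(w^2 - 10*w + 25))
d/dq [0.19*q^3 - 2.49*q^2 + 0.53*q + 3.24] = 0.57*q^2 - 4.98*q + 0.53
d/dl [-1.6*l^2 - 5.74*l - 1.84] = -3.2*l - 5.74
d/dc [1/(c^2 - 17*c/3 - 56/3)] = 3*(17 - 6*c)/(-3*c^2 + 17*c + 56)^2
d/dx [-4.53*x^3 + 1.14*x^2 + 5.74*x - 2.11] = -13.59*x^2 + 2.28*x + 5.74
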